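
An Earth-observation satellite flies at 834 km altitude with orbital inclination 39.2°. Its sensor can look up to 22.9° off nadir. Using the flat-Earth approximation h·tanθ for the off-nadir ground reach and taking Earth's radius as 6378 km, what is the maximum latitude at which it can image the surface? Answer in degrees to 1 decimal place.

42.4°

For a prograde orbit the ground track reaches latitude ±i = ±39.2°.
Sensor half-swath on the ground ≈ 834·tan(22.9°) = 352 km = 3.16° of latitude.
Maximum observable latitude ≈ 39.2 + 3.16 = 42.4°.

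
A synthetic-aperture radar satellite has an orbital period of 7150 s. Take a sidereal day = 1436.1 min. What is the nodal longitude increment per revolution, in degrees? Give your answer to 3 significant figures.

29.9°

During one orbit Earth rotates (7150.0 / 86166) × 360° = 29.87°.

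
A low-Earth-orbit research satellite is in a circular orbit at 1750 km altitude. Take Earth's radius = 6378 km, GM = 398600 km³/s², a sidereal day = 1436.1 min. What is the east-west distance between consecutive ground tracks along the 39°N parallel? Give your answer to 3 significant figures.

Semi-major axis a = 6378 + 1750 = 8128 km. Period T = 2π√(a³/μ) = 2π√(8128³/398600) = 7292.7 s = 121.54 min.
Node shift per orbit = (7292.7/86166) × 360° = 30.47°.
Equatorial spacing = 30.47 × 111.3 km/° = 3392 km.
At 39° latitude, spacing = 3392 × cos(39°) = 2636 km.

2640 km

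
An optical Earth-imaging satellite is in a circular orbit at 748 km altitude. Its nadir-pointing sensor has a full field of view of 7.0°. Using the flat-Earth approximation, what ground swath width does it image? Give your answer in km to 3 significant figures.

91.5 km

Half-angle = 7.0°/2 = 3.5°.
Swath width ≈ 2h·tan(θ/2) = 2 × 748 × tan(3.5°) = 91.5 km.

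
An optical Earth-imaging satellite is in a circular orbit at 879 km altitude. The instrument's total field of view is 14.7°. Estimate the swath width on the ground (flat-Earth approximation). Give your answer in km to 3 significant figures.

Half-angle = 14.7°/2 = 7.35°.
Swath width ≈ 2h·tan(θ/2) = 2 × 879 × tan(7.35°) = 226.8 km.

227 km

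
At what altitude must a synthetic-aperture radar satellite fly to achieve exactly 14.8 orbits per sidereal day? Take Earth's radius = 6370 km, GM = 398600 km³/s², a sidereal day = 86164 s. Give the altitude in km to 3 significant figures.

625 km

Required period T = 86164 / 14.8 = 5821.9 s.
From T = 2π√(a³/μ): a = (μ T²/4π²)^(1/3) = (398600 × 5821.9² / 4π²)^(1/3) = 6995 km.
Altitude h = a − R = 6995 − 6370 = 625 km.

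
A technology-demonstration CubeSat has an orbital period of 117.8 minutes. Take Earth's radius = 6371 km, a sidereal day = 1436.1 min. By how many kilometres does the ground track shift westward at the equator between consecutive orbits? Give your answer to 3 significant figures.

T = 117.8 min = 7068.0 s.
During one orbit Earth rotates (7068.0 / 86166) × 360° = 29.53°.
At the equator that is 29.53° × (2π·6371/360) km/° = 29.53 × 111.2 = 3284 km.

3280 km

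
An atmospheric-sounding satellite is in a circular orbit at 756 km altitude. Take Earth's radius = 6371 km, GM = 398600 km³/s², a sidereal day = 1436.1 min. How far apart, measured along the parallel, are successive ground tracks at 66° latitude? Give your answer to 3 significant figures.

1130 km

Semi-major axis a = 6371 + 756 = 7127 km. Period T = 2π√(a³/μ) = 2π√(7127³/398600) = 5987.9 s = 99.80 min.
Node shift per orbit = (5987.9/86166) × 360° = 25.02°.
Equatorial spacing = 25.02 × 111.2 km/° = 2782 km.
At 66° latitude, spacing = 2782 × cos(66°) = 1131 km.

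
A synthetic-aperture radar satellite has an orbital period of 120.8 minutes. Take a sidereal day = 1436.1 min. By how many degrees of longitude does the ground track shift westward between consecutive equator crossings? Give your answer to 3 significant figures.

T = 120.8 min = 7248.0 s.
During one orbit Earth rotates (7248.0 / 86166) × 360° = 30.28°.

30.3°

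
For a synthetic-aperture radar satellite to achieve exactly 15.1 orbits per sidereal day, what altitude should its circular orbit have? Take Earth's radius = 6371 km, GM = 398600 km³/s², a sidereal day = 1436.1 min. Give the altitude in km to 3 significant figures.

531 km

Required period T = 86166 / 15.1 = 5706.4 s.
From T = 2π√(a³/μ): a = (μ T²/4π²)^(1/3) = (398600 × 5706.4² / 4π²)^(1/3) = 6902 km.
Altitude h = a − R = 6902 − 6371 = 531 km.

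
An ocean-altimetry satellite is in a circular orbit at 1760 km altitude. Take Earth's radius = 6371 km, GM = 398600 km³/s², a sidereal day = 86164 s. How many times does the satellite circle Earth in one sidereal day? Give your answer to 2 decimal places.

11.81

Semi-major axis a = 6371 + 1760 = 8131 km. Period T = 2π√(a³/μ) = 2π√(8131³/398600) = 7296.7 s = 121.61 min.
Orbits per sidereal day = 86164 / 7296.7 = 11.809.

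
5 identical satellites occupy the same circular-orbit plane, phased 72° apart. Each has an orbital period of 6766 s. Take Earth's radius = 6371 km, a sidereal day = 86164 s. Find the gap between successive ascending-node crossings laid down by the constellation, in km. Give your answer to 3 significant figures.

Single-satellite node shift = (6766.0/86164) × 360° = 28.27°.
With 5 satellites evenly phased, successive equator crossings are 28.27/5 = 5.654° apart.
That is 5.654 × 111.2 = 629 km at the equator.

629 km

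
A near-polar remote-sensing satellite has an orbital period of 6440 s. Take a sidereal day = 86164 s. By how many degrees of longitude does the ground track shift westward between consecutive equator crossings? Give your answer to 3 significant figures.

26.9°

During one orbit Earth rotates (6440.0 / 86164) × 360° = 26.91°.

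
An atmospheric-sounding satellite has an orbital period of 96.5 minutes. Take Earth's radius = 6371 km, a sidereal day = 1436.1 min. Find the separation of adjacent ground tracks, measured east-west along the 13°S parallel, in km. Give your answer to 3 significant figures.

2620 km

T = 96.5 min = 5790.0 s.
Node shift per orbit = (5790.0/86166) × 360° = 24.19°.
Equatorial spacing = 24.19 × 111.2 km/° = 2690 km.
At 13° latitude, spacing = 2690 × cos(13°) = 2621 km.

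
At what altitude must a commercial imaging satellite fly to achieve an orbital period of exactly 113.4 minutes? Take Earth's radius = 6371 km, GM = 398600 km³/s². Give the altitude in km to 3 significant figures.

T = 113.4 min = 6804.0 s.
From T = 2π√(a³/μ): a = (μ T²/4π²)^(1/3) = (398600 × 6804.0² / 4π²)^(1/3) = 7761 km.
Altitude h = a − R = 7761 − 6371 = 1390 km.

1390 km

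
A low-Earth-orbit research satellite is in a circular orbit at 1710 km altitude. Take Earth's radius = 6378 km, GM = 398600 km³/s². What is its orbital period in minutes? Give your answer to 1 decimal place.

120.6 min

Semi-major axis a = 6378 + 1710 = 8088 km. Period T = 2π√(a³/μ) = 2π√(8088³/398600) = 7238.9 s = 120.65 min.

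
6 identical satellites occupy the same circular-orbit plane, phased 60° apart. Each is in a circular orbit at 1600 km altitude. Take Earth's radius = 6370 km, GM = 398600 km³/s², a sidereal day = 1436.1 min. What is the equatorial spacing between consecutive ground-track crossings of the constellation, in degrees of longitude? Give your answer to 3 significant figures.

4.93°

Semi-major axis a = 6370 + 1600 = 7970 km. Period T = 2π√(a³/μ) = 2π√(7970³/398600) = 7081.1 s = 118.02 min.
Single-satellite node shift = (7081.1/86166) × 360° = 29.58°.
With 6 satellites evenly phased, successive equator crossings are 29.58/6 = 4.931° apart.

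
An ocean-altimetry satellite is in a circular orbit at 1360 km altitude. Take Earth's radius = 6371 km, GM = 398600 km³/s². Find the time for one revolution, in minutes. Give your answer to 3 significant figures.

113 min

Semi-major axis a = 6371 + 1360 = 7731 km. Period T = 2π√(a³/μ) = 2π√(7731³/398600) = 6765.0 s = 112.75 min.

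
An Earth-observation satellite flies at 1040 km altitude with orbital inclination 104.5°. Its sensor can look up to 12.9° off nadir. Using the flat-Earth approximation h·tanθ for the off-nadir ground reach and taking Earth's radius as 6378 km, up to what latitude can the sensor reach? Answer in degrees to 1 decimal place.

Retrograde orbit: the ground track reaches ±(180° − i) = ±(180 − 104.5) = ±75.5°.
Sensor half-swath on the ground ≈ 1040·tan(12.9°) = 238 km = 2.14° of latitude.
Maximum observable latitude ≈ 75.5 + 2.14 = 77.6°.

77.6°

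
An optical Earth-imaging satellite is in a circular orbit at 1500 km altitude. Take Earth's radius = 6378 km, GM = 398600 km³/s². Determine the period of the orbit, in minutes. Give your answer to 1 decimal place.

Semi-major axis a = 6378 + 1500 = 7878 km. Period T = 2π√(a³/μ) = 2π√(7878³/398600) = 6958.8 s = 115.98 min.

116.0 min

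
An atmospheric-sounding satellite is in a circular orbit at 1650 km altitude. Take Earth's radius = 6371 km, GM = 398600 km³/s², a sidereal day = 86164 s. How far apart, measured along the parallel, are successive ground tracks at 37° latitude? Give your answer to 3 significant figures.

Semi-major axis a = 6371 + 1650 = 8021 km. Period T = 2π√(a³/μ) = 2π√(8021³/398600) = 7149.1 s = 119.15 min.
Node shift per orbit = (7149.1/86164) × 360° = 29.87°.
Equatorial spacing = 29.87 × 111.2 km/° = 3321 km.
At 37° latitude, spacing = 3321 × cos(37°) = 2653 km.

2650 km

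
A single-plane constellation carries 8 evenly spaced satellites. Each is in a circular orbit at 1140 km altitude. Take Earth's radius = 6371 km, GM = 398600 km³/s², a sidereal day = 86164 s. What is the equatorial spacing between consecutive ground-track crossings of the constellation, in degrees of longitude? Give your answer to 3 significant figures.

Semi-major axis a = 6371 + 1140 = 7511 km. Period T = 2π√(a³/μ) = 2π√(7511³/398600) = 6478.3 s = 107.97 min.
Single-satellite node shift = (6478.3/86164) × 360° = 27.07°.
With 8 satellites evenly phased, successive equator crossings are 27.07/8 = 3.383° apart.

3.38°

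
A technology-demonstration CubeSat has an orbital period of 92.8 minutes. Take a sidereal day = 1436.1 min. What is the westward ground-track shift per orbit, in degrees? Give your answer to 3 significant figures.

T = 92.8 min = 5568.0 s.
During one orbit Earth rotates (5568.0 / 86166) × 360° = 23.26°.

23.3°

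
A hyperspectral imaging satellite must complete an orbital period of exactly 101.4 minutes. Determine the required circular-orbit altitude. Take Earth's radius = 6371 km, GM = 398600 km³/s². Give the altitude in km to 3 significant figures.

T = 101.4 min = 6084.0 s.
From T = 2π√(a³/μ): a = (μ T²/4π²)^(1/3) = (398600 × 6084.0² / 4π²)^(1/3) = 7203 km.
Altitude h = a − R = 7203 − 6371 = 832 km.

832 km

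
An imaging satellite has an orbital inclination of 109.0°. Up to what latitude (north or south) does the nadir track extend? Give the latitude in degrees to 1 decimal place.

Retrograde orbit: the ground track reaches ±(180° − i) = ±(180 − 109.0) = ±71.0°.

71.0°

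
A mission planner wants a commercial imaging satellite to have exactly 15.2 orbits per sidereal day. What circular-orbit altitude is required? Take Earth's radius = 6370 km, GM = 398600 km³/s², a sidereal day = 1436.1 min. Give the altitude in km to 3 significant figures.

502 km

Required period T = 86166 / 15.2 = 5668.8 s.
From T = 2π√(a³/μ): a = (μ T²/4π²)^(1/3) = (398600 × 5668.8² / 4π²)^(1/3) = 6872 km.
Altitude h = a − R = 6872 − 6370 = 502 km.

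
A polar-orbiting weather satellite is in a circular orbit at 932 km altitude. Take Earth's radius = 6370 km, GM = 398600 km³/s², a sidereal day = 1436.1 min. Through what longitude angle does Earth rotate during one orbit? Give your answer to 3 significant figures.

Semi-major axis a = 6370 + 932 = 7302 km. Period T = 2π√(a³/μ) = 2π√(7302³/398600) = 6209.7 s = 103.50 min.
During one orbit Earth rotates (6209.7 / 86166) × 360° = 25.94°.

25.9°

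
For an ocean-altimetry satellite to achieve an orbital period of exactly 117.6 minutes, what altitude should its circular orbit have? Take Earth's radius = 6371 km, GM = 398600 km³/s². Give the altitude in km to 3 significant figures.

1580 km

T = 117.6 min = 7056.0 s.
From T = 2π√(a³/μ): a = (μ T²/4π²)^(1/3) = (398600 × 7056.0² / 4π²)^(1/3) = 7951 km.
Altitude h = a − R = 7951 − 6371 = 1580 km.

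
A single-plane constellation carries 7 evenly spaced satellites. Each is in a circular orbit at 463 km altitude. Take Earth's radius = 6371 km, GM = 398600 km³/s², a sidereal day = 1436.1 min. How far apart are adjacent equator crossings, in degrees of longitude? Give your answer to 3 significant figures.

Semi-major axis a = 6371 + 463 = 6834 km. Period T = 2π√(a³/μ) = 2π√(6834³/398600) = 5622.4 s = 93.71 min.
Single-satellite node shift = (5622.4/86166) × 360° = 23.49°.
With 7 satellites evenly phased, successive equator crossings are 23.49/7 = 3.356° apart.

3.36°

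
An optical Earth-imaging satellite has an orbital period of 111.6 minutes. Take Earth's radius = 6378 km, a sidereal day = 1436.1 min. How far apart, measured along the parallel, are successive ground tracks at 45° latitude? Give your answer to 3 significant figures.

T = 111.6 min = 6696.0 s.
Node shift per orbit = (6696.0/86166) × 360° = 27.98°.
Equatorial spacing = 27.98 × 111.3 km/° = 3114 km.
At 45° latitude, spacing = 3114 × cos(45°) = 2202 km.

2200 km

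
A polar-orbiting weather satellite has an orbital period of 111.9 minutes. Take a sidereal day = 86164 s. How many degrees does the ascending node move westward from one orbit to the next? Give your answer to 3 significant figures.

28.1°

T = 111.9 min = 6714.0 s.
During one orbit Earth rotates (6714.0 / 86164) × 360° = 28.05°.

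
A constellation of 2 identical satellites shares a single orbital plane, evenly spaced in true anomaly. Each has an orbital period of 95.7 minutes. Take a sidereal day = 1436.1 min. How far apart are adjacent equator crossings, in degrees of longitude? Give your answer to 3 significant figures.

T = 95.7 min = 5742.0 s.
Single-satellite node shift = (5742.0/86166) × 360° = 23.99°.
With 2 satellites evenly phased, successive equator crossings are 23.99/2 = 11.995° apart.

12.0°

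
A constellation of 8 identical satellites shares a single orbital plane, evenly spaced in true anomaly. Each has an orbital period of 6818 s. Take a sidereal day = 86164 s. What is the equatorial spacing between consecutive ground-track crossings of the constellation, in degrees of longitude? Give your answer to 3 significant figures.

3.56°

Single-satellite node shift = (6818.0/86164) × 360° = 28.49°.
With 8 satellites evenly phased, successive equator crossings are 28.49/8 = 3.561° apart.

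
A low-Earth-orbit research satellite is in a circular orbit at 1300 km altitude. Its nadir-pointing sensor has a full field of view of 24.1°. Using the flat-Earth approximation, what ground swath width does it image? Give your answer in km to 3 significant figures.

555 km

Half-angle = 24.1°/2 = 12.05°.
Swath width ≈ 2h·tan(θ/2) = 2 × 1300 × tan(12.05°) = 555.0 km.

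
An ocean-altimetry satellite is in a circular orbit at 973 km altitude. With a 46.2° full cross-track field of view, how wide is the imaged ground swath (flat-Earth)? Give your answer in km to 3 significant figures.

Half-angle = 46.2°/2 = 23.1°.
Swath width ≈ 2h·tan(θ/2) = 2 × 973 × tan(23.1°) = 830.0 km.

830 km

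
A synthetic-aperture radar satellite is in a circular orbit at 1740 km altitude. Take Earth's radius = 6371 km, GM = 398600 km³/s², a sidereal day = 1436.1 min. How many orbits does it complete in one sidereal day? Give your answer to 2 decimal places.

11.85

Semi-major axis a = 6371 + 1740 = 8111 km. Period T = 2π√(a³/μ) = 2π√(8111³/398600) = 7269.8 s = 121.16 min.
Orbits per sidereal day = 86166 / 7269.8 = 11.853.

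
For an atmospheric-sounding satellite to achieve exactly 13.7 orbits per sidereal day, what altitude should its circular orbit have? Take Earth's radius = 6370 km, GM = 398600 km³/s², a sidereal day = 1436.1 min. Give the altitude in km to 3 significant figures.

994 km

Required period T = 86166 / 13.7 = 6289.5 s.
From T = 2π√(a³/μ): a = (μ T²/4π²)^(1/3) = (398600 × 6289.5² / 4π²)^(1/3) = 7364 km.
Altitude h = a − R = 7364 − 6370 = 994 km.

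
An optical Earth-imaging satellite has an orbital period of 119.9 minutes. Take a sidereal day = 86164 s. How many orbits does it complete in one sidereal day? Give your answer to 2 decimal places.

T = 119.9 min = 7194.0 s.
Orbits per sidereal day = 86164 / 7194.0 = 11.977.

11.98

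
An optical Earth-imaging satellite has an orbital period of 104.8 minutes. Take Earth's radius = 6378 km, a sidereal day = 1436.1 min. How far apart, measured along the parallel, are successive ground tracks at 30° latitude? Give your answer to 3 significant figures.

2530 km

T = 104.8 min = 6288.0 s.
Node shift per orbit = (6288.0/86166) × 360° = 26.27°.
Equatorial spacing = 26.27 × 111.3 km/° = 2924 km.
At 30° latitude, spacing = 2924 × cos(30°) = 2533 km.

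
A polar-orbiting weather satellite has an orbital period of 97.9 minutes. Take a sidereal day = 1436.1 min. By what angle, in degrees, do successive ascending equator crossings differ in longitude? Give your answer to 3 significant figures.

24.5°

T = 97.9 min = 5874.0 s.
During one orbit Earth rotates (5874.0 / 86166) × 360° = 24.54°.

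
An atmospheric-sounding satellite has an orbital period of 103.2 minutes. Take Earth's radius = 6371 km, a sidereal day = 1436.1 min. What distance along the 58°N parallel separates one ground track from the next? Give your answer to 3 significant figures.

1520 km

T = 103.2 min = 6192.0 s.
Node shift per orbit = (6192.0/86166) × 360° = 25.87°.
Equatorial spacing = 25.87 × 111.2 km/° = 2877 km.
At 58° latitude, spacing = 2877 × cos(58°) = 1524 km.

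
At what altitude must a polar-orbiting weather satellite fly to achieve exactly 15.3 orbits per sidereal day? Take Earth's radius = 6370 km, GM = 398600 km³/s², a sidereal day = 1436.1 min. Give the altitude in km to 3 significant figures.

472 km

Required period T = 86166 / 15.3 = 5631.8 s.
From T = 2π√(a³/μ): a = (μ T²/4π²)^(1/3) = (398600 × 5631.8² / 4π²)^(1/3) = 6842 km.
Altitude h = a − R = 6842 − 6370 = 472 km.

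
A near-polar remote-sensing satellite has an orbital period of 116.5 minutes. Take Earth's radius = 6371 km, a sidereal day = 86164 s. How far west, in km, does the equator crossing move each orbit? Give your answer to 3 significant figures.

T = 116.5 min = 6990.0 s.
During one orbit Earth rotates (6990.0 / 86164) × 360° = 29.20°.
At the equator that is 29.20° × (2π·6371/360) km/° = 29.20 × 111.2 = 3247 km.

3250 km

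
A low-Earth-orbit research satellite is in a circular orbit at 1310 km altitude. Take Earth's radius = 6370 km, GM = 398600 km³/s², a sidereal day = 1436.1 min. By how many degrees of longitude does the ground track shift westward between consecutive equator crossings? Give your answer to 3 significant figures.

Semi-major axis a = 6370 + 1310 = 7680 km. Period T = 2π√(a³/μ) = 2π√(7680³/398600) = 6698.1 s = 111.64 min.
During one orbit Earth rotates (6698.1 / 86166) × 360° = 27.98°.

28.0°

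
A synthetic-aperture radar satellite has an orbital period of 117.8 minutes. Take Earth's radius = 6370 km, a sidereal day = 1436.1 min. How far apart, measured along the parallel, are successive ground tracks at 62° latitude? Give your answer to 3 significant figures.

1540 km

T = 117.8 min = 7068.0 s.
Node shift per orbit = (7068.0/86166) × 360° = 29.53°.
Equatorial spacing = 29.53 × 111.2 km/° = 3283 km.
At 62° latitude, spacing = 3283 × cos(62°) = 1541 km.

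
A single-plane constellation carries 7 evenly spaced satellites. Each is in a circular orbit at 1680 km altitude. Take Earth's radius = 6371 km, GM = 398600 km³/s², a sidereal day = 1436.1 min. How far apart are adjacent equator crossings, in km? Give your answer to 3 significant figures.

477 km

Semi-major axis a = 6371 + 1680 = 8051 km. Period T = 2π√(a³/μ) = 2π√(8051³/398600) = 7189.3 s = 119.82 min.
Single-satellite node shift = (7189.3/86166) × 360° = 30.04°.
With 7 satellites evenly phased, successive equator crossings are 30.04/7 = 4.291° apart.
That is 4.291 × 111.2 = 477 km at the equator.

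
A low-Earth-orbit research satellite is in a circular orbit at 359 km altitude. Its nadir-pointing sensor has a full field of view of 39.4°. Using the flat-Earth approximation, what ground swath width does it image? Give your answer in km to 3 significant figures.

Half-angle = 39.4°/2 = 19.7°.
Swath width ≈ 2h·tan(θ/2) = 2 × 359 × tan(19.7°) = 257.1 km.

257 km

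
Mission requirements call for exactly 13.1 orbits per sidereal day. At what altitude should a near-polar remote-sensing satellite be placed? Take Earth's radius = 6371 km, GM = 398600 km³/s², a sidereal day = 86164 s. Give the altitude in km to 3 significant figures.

Required period T = 86164 / 13.1 = 6577.4 s.
From T = 2π√(a³/μ): a = (μ T²/4π²)^(1/3) = (398600 × 6577.4² / 4π²)^(1/3) = 7587 km.
Altitude h = a − R = 7587 − 6371 = 1216 km.

1220 km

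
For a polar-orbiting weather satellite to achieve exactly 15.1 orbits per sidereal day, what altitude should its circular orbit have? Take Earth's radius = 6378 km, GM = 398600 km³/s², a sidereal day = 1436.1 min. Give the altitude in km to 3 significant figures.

Required period T = 86166 / 15.1 = 5706.4 s.
From T = 2π√(a³/μ): a = (μ T²/4π²)^(1/3) = (398600 × 5706.4² / 4π²)^(1/3) = 6902 km.
Altitude h = a − R = 6902 − 6378 = 524 km.

524 km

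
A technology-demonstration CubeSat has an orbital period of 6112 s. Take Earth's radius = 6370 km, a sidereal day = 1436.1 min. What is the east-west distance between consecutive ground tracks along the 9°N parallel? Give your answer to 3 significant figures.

2800 km

Node shift per orbit = (6112.0/86166) × 360° = 25.54°.
Equatorial spacing = 25.54 × 111.2 km/° = 2839 km.
At 9° latitude, spacing = 2839 × cos(9°) = 2804 km.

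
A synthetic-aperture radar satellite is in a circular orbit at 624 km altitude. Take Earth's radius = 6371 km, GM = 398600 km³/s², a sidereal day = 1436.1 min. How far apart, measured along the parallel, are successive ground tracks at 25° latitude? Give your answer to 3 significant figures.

Semi-major axis a = 6371 + 624 = 6995 km. Period T = 2π√(a³/μ) = 2π√(6995³/398600) = 5822.3 s = 97.04 min.
Node shift per orbit = (5822.3/86166) × 360° = 24.33°.
Equatorial spacing = 24.33 × 111.2 km/° = 2705 km.
At 25° latitude, spacing = 2705 × cos(25°) = 2451 km.

2450 km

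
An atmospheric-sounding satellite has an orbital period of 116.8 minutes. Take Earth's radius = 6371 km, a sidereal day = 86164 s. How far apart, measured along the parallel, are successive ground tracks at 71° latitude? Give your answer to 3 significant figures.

1060 km

T = 116.8 min = 7008.0 s.
Node shift per orbit = (7008.0/86164) × 360° = 29.28°.
Equatorial spacing = 29.28 × 111.2 km/° = 3256 km.
At 71° latitude, spacing = 3256 × cos(71°) = 1060 km.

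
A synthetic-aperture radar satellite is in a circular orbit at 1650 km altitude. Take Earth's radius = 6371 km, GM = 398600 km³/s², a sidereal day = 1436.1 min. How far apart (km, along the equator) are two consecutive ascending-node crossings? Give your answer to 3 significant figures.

Semi-major axis a = 6371 + 1650 = 8021 km. Period T = 2π√(a³/μ) = 2π√(8021³/398600) = 7149.1 s = 119.15 min.
During one orbit Earth rotates (7149.1 / 86166) × 360° = 29.87°.
At the equator that is 29.87° × (2π·6371/360) km/° = 29.87 × 111.2 = 3321 km.

3320 km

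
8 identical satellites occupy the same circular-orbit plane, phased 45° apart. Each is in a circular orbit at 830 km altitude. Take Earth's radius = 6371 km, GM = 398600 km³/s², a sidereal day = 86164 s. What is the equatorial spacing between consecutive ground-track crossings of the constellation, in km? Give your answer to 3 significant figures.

Semi-major axis a = 6371 + 830 = 7201 km. Period T = 2π√(a³/μ) = 2π√(7201³/398600) = 6081.4 s = 101.36 min.
Single-satellite node shift = (6081.4/86164) × 360° = 25.41°.
With 8 satellites evenly phased, successive equator crossings are 25.41/8 = 3.176° apart.
That is 3.176 × 111.2 = 353 km at the equator.

353 km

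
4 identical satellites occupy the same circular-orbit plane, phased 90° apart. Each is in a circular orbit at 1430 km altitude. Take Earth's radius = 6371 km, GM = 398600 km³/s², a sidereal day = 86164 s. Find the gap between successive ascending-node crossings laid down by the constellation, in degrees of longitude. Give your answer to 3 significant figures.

Semi-major axis a = 6371 + 1430 = 7801 km. Period T = 2π√(a³/μ) = 2π√(7801³/398600) = 6857.0 s = 114.28 min.
Single-satellite node shift = (6857.0/86164) × 360° = 28.65°.
With 4 satellites evenly phased, successive equator crossings are 28.65/4 = 7.162° apart.

7.16°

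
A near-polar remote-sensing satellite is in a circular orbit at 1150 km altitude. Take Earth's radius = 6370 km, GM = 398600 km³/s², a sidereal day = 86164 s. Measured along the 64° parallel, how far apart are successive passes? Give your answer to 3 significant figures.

1320 km

Semi-major axis a = 6370 + 1150 = 7520 km. Period T = 2π√(a³/μ) = 2π√(7520³/398600) = 6489.9 s = 108.16 min.
Node shift per orbit = (6489.9/86164) × 360° = 27.12°.
Equatorial spacing = 27.12 × 111.2 km/° = 3015 km.
At 64° latitude, spacing = 3015 × cos(64°) = 1322 km.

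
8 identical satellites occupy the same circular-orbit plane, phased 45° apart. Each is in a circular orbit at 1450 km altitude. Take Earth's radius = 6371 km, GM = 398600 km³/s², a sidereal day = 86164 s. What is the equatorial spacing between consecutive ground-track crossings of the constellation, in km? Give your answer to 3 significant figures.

Semi-major axis a = 6371 + 1450 = 7821 km. Period T = 2π√(a³/μ) = 2π√(7821³/398600) = 6883.4 s = 114.72 min.
Single-satellite node shift = (6883.4/86164) × 360° = 28.76°.
With 8 satellites evenly phased, successive equator crossings are 28.76/8 = 3.595° apart.
That is 3.595 × 111.2 = 400 km at the equator.

400 km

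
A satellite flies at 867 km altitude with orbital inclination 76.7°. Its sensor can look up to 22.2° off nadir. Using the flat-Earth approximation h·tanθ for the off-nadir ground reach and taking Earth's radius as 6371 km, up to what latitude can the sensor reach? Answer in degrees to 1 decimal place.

For a prograde orbit the ground track reaches latitude ±i = ±76.7°.
Sensor half-swath on the ground ≈ 867·tan(22.2°) = 354 km = 3.18° of latitude.
Maximum observable latitude ≈ 76.7 + 3.18 = 79.9°.

79.9°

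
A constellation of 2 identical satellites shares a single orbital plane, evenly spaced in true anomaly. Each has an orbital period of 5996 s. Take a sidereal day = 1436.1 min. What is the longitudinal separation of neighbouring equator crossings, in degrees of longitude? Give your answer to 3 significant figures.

12.5°

Single-satellite node shift = (5996.0/86166) × 360° = 25.05°.
With 2 satellites evenly phased, successive equator crossings are 25.05/2 = 12.526° apart.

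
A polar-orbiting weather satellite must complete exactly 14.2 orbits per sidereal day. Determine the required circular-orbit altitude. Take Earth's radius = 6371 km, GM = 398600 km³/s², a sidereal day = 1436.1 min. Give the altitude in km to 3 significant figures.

819 km

Required period T = 86166 / 14.2 = 6068.0 s.
From T = 2π√(a³/μ): a = (μ T²/4π²)^(1/3) = (398600 × 6068.0² / 4π²)^(1/3) = 7190 km.
Altitude h = a − R = 7190 − 6371 = 819 km.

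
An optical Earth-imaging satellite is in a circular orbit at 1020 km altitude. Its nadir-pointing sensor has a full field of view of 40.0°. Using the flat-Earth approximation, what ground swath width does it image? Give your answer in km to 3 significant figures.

742 km

Half-angle = 40.0°/2 = 20°.
Swath width ≈ 2h·tan(θ/2) = 2 × 1020 × tan(20°) = 742.5 km.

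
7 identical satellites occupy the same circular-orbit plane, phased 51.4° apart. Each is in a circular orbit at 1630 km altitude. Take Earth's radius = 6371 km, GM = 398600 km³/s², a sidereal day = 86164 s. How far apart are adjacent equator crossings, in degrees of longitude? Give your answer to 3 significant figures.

Semi-major axis a = 6371 + 1630 = 8001 km. Period T = 2π√(a³/μ) = 2π√(8001³/398600) = 7122.4 s = 118.71 min.
Single-satellite node shift = (7122.4/86164) × 360° = 29.76°.
With 7 satellites evenly phased, successive equator crossings are 29.76/7 = 4.251° apart.

4.25°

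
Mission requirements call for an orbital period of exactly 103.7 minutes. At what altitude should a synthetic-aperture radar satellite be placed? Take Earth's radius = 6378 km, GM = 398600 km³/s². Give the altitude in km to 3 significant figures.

934 km

T = 103.7 min = 6222.0 s.
From T = 2π√(a³/μ): a = (μ T²/4π²)^(1/3) = (398600 × 6222.0² / 4π²)^(1/3) = 7312 km.
Altitude h = a − R = 7312 − 6378 = 934 km.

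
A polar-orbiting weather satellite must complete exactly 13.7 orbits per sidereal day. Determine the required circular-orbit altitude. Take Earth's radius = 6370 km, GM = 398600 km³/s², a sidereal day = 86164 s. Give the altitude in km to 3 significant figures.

994 km

Required period T = 86164 / 13.7 = 6289.3 s.
From T = 2π√(a³/μ): a = (μ T²/4π²)^(1/3) = (398600 × 6289.3² / 4π²)^(1/3) = 7364 km.
Altitude h = a − R = 7364 − 6370 = 994 km.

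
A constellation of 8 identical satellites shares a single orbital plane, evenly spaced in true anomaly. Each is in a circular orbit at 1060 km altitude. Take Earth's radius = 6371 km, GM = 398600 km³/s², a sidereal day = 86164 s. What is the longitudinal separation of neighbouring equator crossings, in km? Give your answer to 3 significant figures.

Semi-major axis a = 6371 + 1060 = 7431 km. Period T = 2π√(a³/μ) = 2π√(7431³/398600) = 6375.0 s = 106.25 min.
Single-satellite node shift = (6375.0/86164) × 360° = 26.64°.
With 8 satellites evenly phased, successive equator crossings are 26.64/8 = 3.329° apart.
That is 3.329 × 111.2 = 370 km at the equator.

370 km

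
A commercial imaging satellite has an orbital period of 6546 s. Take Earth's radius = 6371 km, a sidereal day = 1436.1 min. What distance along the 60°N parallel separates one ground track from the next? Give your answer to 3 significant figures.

Node shift per orbit = (6546.0/86166) × 360° = 27.35°.
Equatorial spacing = 27.35 × 111.2 km/° = 3041 km.
At 60° latitude, spacing = 3041 × cos(60°) = 1521 km.

1520 km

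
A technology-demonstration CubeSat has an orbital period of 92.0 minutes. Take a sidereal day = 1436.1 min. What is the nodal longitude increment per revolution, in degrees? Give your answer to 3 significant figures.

23.1°

T = 92.0 min = 5520.0 s.
During one orbit Earth rotates (5520.0 / 86166) × 360° = 23.06°.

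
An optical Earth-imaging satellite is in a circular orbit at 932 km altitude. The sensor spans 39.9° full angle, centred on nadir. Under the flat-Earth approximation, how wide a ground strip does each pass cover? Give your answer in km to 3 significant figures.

Half-angle = 39.9°/2 = 19.95°.
Swath width ≈ 2h·tan(θ/2) = 2 × 932 × tan(19.95°) = 676.6 km.

677 km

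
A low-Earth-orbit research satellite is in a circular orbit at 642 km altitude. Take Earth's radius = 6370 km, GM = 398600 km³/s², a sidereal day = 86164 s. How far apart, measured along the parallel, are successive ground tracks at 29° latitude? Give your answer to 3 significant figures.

Semi-major axis a = 6370 + 642 = 7012 km. Period T = 2π√(a³/μ) = 2π√(7012³/398600) = 5843.5 s = 97.39 min.
Node shift per orbit = (5843.5/86164) × 360° = 24.41°.
Equatorial spacing = 24.41 × 111.2 km/° = 2714 km.
At 29° latitude, spacing = 2714 × cos(29°) = 2374 km.

2370 km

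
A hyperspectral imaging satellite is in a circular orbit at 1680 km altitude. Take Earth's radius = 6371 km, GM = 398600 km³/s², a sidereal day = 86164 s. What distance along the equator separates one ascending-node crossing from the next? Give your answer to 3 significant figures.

3340 km

Semi-major axis a = 6371 + 1680 = 8051 km. Period T = 2π√(a³/μ) = 2π√(8051³/398600) = 7189.3 s = 119.82 min.
During one orbit Earth rotates (7189.3 / 86164) × 360° = 30.04°.
At the equator that is 30.04° × (2π·6371/360) km/° = 30.04 × 111.2 = 3340 km.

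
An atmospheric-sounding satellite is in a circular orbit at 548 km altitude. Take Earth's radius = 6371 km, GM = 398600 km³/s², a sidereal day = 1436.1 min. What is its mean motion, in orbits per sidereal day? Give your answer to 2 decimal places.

15.04

Semi-major axis a = 6371 + 548 = 6919 km. Period T = 2π√(a³/μ) = 2π√(6919³/398600) = 5727.6 s = 95.46 min.
Orbits per sidereal day = 86166 / 5727.6 = 15.044.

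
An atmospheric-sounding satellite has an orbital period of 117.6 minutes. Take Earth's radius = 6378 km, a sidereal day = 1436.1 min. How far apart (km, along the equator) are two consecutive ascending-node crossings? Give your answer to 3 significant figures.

T = 117.6 min = 7056.0 s.
During one orbit Earth rotates (7056.0 / 86166) × 360° = 29.48°.
At the equator that is 29.48° × (2π·6378/360) km/° = 29.48 × 111.3 = 3282 km.

3280 km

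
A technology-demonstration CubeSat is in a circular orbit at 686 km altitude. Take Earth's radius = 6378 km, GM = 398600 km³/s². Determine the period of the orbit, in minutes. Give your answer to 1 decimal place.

98.5 min

Semi-major axis a = 6378 + 686 = 7064 km. Period T = 2π√(a³/μ) = 2π√(7064³/398600) = 5908.6 s = 98.48 min.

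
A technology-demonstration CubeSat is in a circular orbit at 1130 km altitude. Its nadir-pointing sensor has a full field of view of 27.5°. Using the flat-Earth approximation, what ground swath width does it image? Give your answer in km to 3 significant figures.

553 km

Half-angle = 27.5°/2 = 13.75°.
Swath width ≈ 2h·tan(θ/2) = 2 × 1130 × tan(13.75°) = 553.0 km.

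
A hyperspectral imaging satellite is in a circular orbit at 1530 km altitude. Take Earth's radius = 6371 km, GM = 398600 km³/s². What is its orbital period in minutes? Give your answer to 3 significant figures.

Semi-major axis a = 6371 + 1530 = 7901 km. Period T = 2π√(a³/μ) = 2π√(7901³/398600) = 6989.3 s = 116.49 min.

116 min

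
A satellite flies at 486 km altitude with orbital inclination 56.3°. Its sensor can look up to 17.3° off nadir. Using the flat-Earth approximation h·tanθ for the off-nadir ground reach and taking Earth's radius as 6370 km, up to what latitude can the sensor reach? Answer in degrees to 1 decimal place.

For a prograde orbit the ground track reaches latitude ±i = ±56.3°.
Sensor half-swath on the ground ≈ 486·tan(17.3°) = 151 km = 1.36° of latitude.
Maximum observable latitude ≈ 56.3 + 1.36 = 57.7°.

57.7°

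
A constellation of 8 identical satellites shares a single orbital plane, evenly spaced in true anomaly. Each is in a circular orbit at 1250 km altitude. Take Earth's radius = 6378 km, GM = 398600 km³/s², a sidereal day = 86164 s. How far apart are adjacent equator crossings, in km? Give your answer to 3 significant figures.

385 km

Semi-major axis a = 6378 + 1250 = 7628 km. Period T = 2π√(a³/μ) = 2π√(7628³/398600) = 6630.2 s = 110.50 min.
Single-satellite node shift = (6630.2/86164) × 360° = 27.70°.
With 8 satellites evenly phased, successive equator crossings are 27.70/8 = 3.463° apart.
That is 3.463 × 111.3 = 385 km at the equator.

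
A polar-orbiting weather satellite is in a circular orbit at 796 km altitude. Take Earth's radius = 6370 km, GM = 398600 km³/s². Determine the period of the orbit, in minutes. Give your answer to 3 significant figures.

Semi-major axis a = 6370 + 796 = 7166 km. Period T = 2π√(a³/μ) = 2π√(7166³/398600) = 6037.1 s = 100.62 min.

101 min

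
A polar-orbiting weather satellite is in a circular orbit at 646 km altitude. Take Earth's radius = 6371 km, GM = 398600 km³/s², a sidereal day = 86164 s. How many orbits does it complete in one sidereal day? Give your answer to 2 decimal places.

Semi-major axis a = 6371 + 646 = 7017 km. Period T = 2π√(a³/μ) = 2π√(7017³/398600) = 5849.8 s = 97.50 min.
Orbits per sidereal day = 86164 / 5849.8 = 14.729.

14.73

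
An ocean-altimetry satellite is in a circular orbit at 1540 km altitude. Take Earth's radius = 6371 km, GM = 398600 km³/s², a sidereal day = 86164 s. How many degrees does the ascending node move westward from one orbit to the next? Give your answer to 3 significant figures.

29.3°

Semi-major axis a = 6371 + 1540 = 7911 km. Period T = 2π√(a³/μ) = 2π√(7911³/398600) = 7002.6 s = 116.71 min.
During one orbit Earth rotates (7002.6 / 86164) × 360° = 29.26°.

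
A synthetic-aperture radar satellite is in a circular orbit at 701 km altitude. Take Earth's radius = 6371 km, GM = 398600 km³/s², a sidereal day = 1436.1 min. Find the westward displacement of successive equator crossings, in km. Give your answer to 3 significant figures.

2750 km

Semi-major axis a = 6371 + 701 = 7072 km. Period T = 2π√(a³/μ) = 2π√(7072³/398600) = 5918.7 s = 98.64 min.
During one orbit Earth rotates (5918.7 / 86166) × 360° = 24.73°.
At the equator that is 24.73° × (2π·6371/360) km/° = 24.73 × 111.2 = 2750 km.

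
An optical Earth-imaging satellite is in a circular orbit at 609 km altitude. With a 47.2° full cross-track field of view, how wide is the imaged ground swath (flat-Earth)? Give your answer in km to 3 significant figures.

Half-angle = 47.2°/2 = 23.6°.
Swath width ≈ 2h·tan(θ/2) = 2 × 609 × tan(23.6°) = 532.1 km.

532 km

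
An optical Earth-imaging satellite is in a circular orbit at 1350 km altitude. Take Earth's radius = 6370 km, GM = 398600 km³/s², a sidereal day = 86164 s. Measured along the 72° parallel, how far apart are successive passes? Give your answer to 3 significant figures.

Semi-major axis a = 6370 + 1350 = 7720 km. Period T = 2π√(a³/μ) = 2π√(7720³/398600) = 6750.5 s = 112.51 min.
Node shift per orbit = (6750.5/86164) × 360° = 28.20°.
Equatorial spacing = 28.20 × 111.2 km/° = 3136 km.
At 72° latitude, spacing = 3136 × cos(72°) = 969 km.

969 km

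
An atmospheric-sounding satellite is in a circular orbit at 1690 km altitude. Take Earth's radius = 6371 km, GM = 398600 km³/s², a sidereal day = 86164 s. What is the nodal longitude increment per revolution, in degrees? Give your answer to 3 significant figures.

Semi-major axis a = 6371 + 1690 = 8061 km. Period T = 2π√(a³/μ) = 2π√(8061³/398600) = 7202.7 s = 120.04 min.
During one orbit Earth rotates (7202.7 / 86164) × 360° = 30.09°.

30.1°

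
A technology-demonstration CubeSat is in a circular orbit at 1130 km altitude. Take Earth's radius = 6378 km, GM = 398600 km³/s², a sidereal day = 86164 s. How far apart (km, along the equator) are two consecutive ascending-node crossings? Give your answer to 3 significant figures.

Semi-major axis a = 6378 + 1130 = 7508 km. Period T = 2π√(a³/μ) = 2π√(7508³/398600) = 6474.4 s = 107.91 min.
During one orbit Earth rotates (6474.4 / 86164) × 360° = 27.05°.
At the equator that is 27.05° × (2π·6378/360) km/° = 27.05 × 111.3 = 3011 km.

3010 km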